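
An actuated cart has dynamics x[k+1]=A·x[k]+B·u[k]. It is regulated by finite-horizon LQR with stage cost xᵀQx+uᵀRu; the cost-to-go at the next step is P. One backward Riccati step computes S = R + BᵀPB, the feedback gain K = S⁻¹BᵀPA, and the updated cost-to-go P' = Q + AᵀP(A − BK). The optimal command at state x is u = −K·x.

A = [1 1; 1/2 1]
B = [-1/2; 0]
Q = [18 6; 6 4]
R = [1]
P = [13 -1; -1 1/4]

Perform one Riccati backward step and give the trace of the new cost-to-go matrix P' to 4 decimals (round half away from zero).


BᵀP = [-6.5000 0.5000]
S = R + BᵀPB = [1] + [3.2500] = [4.2500]
BᵀPA = [-6.2500 -6.0000]
K = S⁻¹·BᵀPA = [-1.4706 -1.4118]
A−BK = [0.2647 0.2941; 0.5000 1.0000]
AᵀP(A−BK) = [2.8713 2.8015; 2.8015 2.7794]
P' = Q + AᵀP(A−BK) = [20.8713 8.8015; 8.8015 6.7794]
tr(P') = 27.6507

27.6507


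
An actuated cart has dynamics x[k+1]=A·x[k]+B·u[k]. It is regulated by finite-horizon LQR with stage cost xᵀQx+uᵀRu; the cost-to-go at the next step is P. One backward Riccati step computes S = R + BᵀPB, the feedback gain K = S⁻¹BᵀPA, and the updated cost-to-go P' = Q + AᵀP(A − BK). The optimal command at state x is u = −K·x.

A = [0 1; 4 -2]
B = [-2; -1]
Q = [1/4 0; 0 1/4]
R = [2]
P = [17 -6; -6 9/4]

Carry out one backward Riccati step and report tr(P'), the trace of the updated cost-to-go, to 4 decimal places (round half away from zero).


BᵀP = [-28.0000 9.7500]
S = R + BᵀPB = [2] + [46.2500] = [48.2500]
BᵀPA = [39.0000 -47.5000]
K = S⁻¹·BᵀPA = [0.8083 -0.9845]
A−BK = [1.6166 -0.9689; 4.8083 -2.9845]
AᵀP(A−BK) = [4.4767 -3.6062; -3.6062 3.2383]
P' = Q + AᵀP(A−BK) = [4.7267 -3.6062; -3.6062 3.4883]
tr(P') = 8.2150

8.2150


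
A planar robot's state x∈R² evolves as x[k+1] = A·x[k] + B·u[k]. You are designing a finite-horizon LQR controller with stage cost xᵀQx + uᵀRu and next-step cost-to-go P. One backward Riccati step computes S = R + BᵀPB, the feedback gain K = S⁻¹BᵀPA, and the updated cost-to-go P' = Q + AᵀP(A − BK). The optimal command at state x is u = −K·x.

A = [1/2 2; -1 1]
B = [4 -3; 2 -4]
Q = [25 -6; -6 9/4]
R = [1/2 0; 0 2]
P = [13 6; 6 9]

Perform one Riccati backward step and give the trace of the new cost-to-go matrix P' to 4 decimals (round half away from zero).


27.9364

BᵀP = [64.0000 42.0000; -63.0000 -54.0000]
S = R + BᵀPB = [1/2 0; 0 2] + [340.0000 -360.0000; -360.0000 405.0000] = [340.5000 -360.0000; -360.0000 407.0000]
BᵀPA = [-10.0000 170.0000; 22.5000 -180.0000]
K = S⁻¹·BᵀPA = [0.4486 0.4887; 0.4521 -0.0100]
A−BK = [0.0618 0.0153; -0.0889 -0.0174]
AᵀP(A−BK) = [0.5642 0.1122; 0.1122 0.1222]
P' = Q + AᵀP(A−BK) = [25.5642 -5.8878; -5.8878 2.3722]
tr(P') = 27.9364


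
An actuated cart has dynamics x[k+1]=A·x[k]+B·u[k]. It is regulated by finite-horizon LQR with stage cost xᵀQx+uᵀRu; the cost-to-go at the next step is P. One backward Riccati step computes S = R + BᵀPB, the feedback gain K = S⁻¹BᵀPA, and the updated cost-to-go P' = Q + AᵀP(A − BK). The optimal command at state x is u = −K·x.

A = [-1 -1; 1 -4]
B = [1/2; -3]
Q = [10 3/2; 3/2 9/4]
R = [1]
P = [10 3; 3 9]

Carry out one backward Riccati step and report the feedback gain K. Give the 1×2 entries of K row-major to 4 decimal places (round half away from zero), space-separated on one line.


-0.2848 1.4040

BᵀP = [-4.0000 -25.5000]
S = R + BᵀPB = [1] + [74.5000] = [75.5000]
BᵀPA = [-21.5000 106.0000]
K = S⁻¹·BᵀPA = [-0.2848 1.4040]
A−BK = [-0.8576 -1.7020; 0.1457 0.2119]
AᵀP(A−BK) = [6.8775 13.1854; 13.1854 29.1788]
P' = Q + AᵀP(A−BK) = [16.8775 14.6854; 14.6854 31.4288]
tr(P') = 48.3063


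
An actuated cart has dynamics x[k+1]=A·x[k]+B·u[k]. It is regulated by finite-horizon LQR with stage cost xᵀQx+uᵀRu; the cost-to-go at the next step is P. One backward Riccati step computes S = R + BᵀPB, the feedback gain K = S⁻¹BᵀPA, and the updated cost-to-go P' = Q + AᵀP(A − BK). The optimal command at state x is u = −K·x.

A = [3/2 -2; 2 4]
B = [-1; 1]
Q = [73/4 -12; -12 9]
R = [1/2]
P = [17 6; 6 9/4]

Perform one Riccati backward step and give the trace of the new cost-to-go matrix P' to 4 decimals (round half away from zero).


BᵀP = [-11.0000 -3.7500]
S = R + BᵀPB = [1/2] + [7.2500] = [7.7500]
BᵀPA = [-24.0000 7.0000]
K = S⁻¹·BᵀPA = [-3.0968 0.9032]
A−BK = [-1.5968 -1.0968; 5.0968 3.0968]
AᵀP(A−BK) = [8.9274 0.6774; 0.6774 1.6774]
P' = Q + AᵀP(A−BK) = [27.1774 -11.3226; -11.3226 10.6774]
tr(P') = 37.8548

37.8548


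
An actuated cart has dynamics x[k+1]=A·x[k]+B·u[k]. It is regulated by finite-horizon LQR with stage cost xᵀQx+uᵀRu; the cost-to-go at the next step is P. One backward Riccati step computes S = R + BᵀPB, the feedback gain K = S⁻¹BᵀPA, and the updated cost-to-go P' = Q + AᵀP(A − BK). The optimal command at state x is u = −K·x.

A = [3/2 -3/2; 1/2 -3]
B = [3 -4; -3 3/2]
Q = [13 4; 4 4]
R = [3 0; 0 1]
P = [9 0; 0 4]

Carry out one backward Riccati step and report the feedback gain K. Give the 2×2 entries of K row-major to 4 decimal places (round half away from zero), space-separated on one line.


BᵀP = [27.0000 -12.0000; -36.0000 6.0000]
S = R + BᵀPB = [3 0; 0 1] + [117.0000 -126.0000; -126.0000 153.0000] = [120.0000 -126.0000; -126.0000 154.0000]
BᵀPA = [34.5000 -4.5000; -51.0000 36.0000]
K = S⁻¹·BᵀPA = [-0.4274 1.4758; -0.6809 1.4412]
A−BK = [0.0588 -0.1624; 0.2391 -0.7344]
AᵀP(A−BK) = [1.2713 -3.6619; -3.6619 11.0063]
P' = Q + AᵀP(A−BK) = [14.2713 0.3381; 0.3381 15.0063]
tr(P') = 29.2776

-0.4274 1.4758 -0.6809 1.4412


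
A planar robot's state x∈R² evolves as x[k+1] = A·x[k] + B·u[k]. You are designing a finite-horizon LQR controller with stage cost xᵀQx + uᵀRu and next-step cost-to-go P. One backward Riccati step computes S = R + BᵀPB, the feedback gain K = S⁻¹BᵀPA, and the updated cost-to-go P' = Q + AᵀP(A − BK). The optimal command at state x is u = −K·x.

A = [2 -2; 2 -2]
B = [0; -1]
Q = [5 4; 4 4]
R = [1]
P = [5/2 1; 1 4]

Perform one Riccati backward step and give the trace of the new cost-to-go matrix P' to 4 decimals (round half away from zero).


37.0000

BᵀP = [-1.0000 -4.0000]
S = R + BᵀPB = [1] + [4.0000] = [5.0000]
BᵀPA = [-10.0000 10.0000]
K = S⁻¹·BᵀPA = [-2.0000 2.0000]
A−BK = [2.0000 -2.0000; 0.0000 0.0000]
AᵀP(A−BK) = [14.0000 -14.0000; -14.0000 14.0000]
P' = Q + AᵀP(A−BK) = [19.0000 -10.0000; -10.0000 18.0000]
tr(P') = 37.0000


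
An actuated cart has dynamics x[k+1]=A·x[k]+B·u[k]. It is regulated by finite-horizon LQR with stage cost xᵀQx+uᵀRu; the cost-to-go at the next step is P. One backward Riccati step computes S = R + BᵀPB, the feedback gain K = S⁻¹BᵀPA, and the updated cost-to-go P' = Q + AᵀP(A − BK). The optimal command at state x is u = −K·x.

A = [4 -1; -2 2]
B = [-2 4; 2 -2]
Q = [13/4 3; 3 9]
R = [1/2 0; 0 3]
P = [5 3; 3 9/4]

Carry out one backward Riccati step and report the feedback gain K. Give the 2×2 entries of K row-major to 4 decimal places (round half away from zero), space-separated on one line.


BᵀP = [-4.0000 -1.5000; 14.0000 7.5000]
S = R + BᵀPB = [1/2 0; 0 3] + [5.0000 -13.0000; -13.0000 41.0000] = [5.5000 -13.0000; -13.0000 44.0000]
BᵀPA = [-13.0000 1.0000; 41.0000 1.0000]
K = S⁻¹·BᵀPA = [-0.5342 0.7808; 0.7740 0.2534]
A−BK = [-0.1644 -0.4521; 0.6164 0.9452]
AᵀP(A−BK) = [2.3219 0.7603; 0.7603 0.9658]
P' = Q + AᵀP(A−BK) = [5.5719 3.7603; 3.7603 9.9658]
tr(P') = 15.5377

-0.5342 0.7808 0.7740 0.2534


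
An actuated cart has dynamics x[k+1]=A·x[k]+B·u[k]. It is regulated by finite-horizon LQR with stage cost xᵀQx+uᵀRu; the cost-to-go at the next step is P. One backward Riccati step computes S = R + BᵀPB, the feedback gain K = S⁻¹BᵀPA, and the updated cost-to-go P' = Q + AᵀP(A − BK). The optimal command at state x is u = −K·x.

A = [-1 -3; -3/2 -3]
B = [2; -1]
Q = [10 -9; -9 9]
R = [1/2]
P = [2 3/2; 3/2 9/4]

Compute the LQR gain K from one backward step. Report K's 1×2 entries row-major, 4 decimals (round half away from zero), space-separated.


-0.7632 -2.0526

BᵀP = [2.5000 0.7500]
S = R + BᵀPB = [1/2] + [4.2500] = [4.7500]
BᵀPA = [-3.6250 -9.7500]
K = S⁻¹·BᵀPA = [-0.7632 -2.0526]
A−BK = [0.5263 1.1053; -2.2632 -5.0526]
AᵀP(A−BK) = [8.7961 19.9342; 19.9342 45.2368]
P' = Q + AᵀP(A−BK) = [18.7961 10.9342; 10.9342 54.2368]
tr(P') = 73.0329


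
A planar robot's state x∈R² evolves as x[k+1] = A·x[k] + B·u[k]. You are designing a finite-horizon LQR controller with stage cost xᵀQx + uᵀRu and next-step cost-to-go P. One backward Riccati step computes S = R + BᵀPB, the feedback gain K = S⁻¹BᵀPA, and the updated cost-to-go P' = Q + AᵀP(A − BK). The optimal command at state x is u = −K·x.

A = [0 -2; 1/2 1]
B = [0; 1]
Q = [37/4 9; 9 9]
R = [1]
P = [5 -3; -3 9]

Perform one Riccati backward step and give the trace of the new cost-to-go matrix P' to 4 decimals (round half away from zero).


36.9750

BᵀP = [-3.0000 9.0000]
S = R + BᵀPB = [1] + [9.0000] = [10.0000]
BᵀPA = [4.5000 15.0000]
K = S⁻¹·BᵀPA = [0.4500 1.5000]
A−BK = [0.0000 -2.0000; 0.0500 -0.5000]
AᵀP(A−BK) = [0.2250 0.7500; 0.7500 18.5000]
P' = Q + AᵀP(A−BK) = [9.4750 9.7500; 9.7500 27.5000]
tr(P') = 36.9750


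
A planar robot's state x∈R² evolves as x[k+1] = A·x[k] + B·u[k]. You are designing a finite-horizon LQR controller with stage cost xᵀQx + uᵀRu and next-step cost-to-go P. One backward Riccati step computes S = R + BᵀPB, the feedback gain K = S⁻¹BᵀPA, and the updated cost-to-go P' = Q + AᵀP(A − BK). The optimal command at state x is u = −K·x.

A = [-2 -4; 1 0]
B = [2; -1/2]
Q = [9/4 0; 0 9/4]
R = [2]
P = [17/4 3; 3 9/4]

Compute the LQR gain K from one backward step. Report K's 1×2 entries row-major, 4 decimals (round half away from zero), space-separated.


BᵀP = [7.0000 4.8750]
S = R + BᵀPB = [2] + [11.5625] = [13.5625]
BᵀPA = [-9.1250 -28.0000]
K = S⁻¹·BᵀPA = [-0.6728 -2.0645]
A−BK = [-0.6544 0.1290; 0.6636 -1.0323]
AᵀP(A−BK) = [1.1106 3.1613; 3.1613 10.1935]
P' = Q + AᵀP(A−BK) = [3.3606 3.1613; 3.1613 12.4435]
tr(P') = 15.8041

-0.6728 -2.0645


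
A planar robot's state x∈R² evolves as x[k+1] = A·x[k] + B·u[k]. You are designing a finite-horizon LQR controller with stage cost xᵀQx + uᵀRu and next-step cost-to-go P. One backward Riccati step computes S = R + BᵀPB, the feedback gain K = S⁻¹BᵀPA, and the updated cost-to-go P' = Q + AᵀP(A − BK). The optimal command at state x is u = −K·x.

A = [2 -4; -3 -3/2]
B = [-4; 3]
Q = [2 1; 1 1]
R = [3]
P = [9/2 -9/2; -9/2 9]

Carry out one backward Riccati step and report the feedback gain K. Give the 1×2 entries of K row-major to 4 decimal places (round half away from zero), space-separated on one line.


BᵀP = [-31.5000 45.0000]
S = R + BᵀPB = [3] + [261.0000] = [264.0000]
BᵀPA = [-198.0000 58.5000]
K = S⁻¹·BᵀPA = [-0.7500 0.2216]
A−BK = [-1.0000 -3.1136; -0.7500 -2.1648]
AᵀP(A−BK) = [4.5000 7.8750; 7.8750 25.2869]
P' = Q + AᵀP(A−BK) = [6.5000 8.8750; 8.8750 26.2869]
tr(P') = 32.7869

-0.7500 0.2216


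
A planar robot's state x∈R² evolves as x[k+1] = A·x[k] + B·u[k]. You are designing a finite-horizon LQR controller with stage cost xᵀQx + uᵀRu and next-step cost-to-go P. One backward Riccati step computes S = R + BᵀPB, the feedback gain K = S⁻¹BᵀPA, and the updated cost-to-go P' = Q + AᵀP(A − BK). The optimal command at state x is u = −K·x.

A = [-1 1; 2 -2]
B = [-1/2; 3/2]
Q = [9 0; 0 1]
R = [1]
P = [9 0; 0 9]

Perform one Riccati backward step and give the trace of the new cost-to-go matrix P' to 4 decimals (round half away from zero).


BᵀP = [-4.5000 13.5000]
S = R + BᵀPB = [1] + [22.5000] = [23.5000]
BᵀPA = [31.5000 -31.5000]
K = S⁻¹·BᵀPA = [1.3404 -1.3404]
A−BK = [-0.3298 0.3298; -0.0106 0.0106]
AᵀP(A−BK) = [2.7766 -2.7766; -2.7766 2.7766]
P' = Q + AᵀP(A−BK) = [11.7766 -2.7766; -2.7766 3.7766]
tr(P') = 15.5532

15.5532


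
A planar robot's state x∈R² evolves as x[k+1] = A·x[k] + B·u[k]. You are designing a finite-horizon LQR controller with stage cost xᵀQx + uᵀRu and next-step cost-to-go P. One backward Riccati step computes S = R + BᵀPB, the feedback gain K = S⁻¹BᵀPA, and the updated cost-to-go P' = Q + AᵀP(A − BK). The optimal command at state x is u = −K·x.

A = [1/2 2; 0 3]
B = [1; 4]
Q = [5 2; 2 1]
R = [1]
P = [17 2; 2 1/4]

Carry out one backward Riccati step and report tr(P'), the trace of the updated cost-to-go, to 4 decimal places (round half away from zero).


8.7829

BᵀP = [25.0000 3.0000]
S = R + BᵀPB = [1] + [37.0000] = [38.0000]
BᵀPA = [12.5000 59.0000]
K = S⁻¹·BᵀPA = [0.3289 1.5526]
A−BK = [0.1711 0.4474; -1.3158 -3.2105]
AᵀP(A−BK) = [0.1382 0.5921; 0.5921 2.6447]
P' = Q + AᵀP(A−BK) = [5.1382 2.5921; 2.5921 3.6447]
tr(P') = 8.7829


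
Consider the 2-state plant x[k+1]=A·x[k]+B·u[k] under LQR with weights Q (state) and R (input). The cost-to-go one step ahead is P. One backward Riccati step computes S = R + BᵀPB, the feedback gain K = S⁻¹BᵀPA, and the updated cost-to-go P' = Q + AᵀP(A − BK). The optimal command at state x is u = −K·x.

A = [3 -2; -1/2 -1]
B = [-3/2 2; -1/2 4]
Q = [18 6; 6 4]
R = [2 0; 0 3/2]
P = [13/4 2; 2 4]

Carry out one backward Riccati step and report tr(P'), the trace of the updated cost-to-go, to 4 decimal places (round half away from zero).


BᵀP = [-5.8750 -5.0000; 14.5000 20.0000]
S = R + BᵀPB = [2 0; 0 3/2] + [11.3125 -31.7500; -31.7500 109.0000] = [13.3125 -31.7500; -31.7500 110.5000]
BᵀPA = [-15.1250 16.7500; 33.5000 -49.0000]
K = S⁻¹·BᵀPA = [-1.3126 0.6375; -0.0740 -0.2603]
A−BK = [1.1791 -0.5233; -0.8604 0.3598]
AᵀP(A−BK) = [6.8754 -3.1391; -3.1391 1.5690]
P' = Q + AᵀP(A−BK) = [24.8754 2.8609; 2.8609 5.5690]
tr(P') = 30.4443

30.4443


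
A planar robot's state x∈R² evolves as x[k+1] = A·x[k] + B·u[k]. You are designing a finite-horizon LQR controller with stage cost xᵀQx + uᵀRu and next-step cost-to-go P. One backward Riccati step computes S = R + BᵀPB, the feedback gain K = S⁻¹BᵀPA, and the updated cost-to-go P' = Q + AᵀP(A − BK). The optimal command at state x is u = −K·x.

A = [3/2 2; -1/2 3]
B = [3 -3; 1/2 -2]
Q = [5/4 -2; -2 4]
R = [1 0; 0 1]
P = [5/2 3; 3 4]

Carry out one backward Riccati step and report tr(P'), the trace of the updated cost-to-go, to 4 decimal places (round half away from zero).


6.7973

BᵀP = [9.0000 11.0000; -13.5000 -17.0000]
S = R + BᵀPB = [1 0; 0 1] + [32.5000 -49.0000; -49.0000 74.5000] = [33.5000 -49.0000; -49.0000 75.5000]
BᵀPA = [8.0000 51.0000; -11.7500 -78.0000]
K = S⁻¹·BᵀPA = [0.2203 0.2222; -0.0127 -0.8889]
A−BK = [0.8012 -1.3333; -0.6355 1.1111]
AᵀP(A−BK) = [0.2139 -0.2222; -0.2222 1.3333]
P' = Q + AᵀP(A−BK) = [1.4639 -2.2222; -2.2222 5.3333]
tr(P') = 6.7973


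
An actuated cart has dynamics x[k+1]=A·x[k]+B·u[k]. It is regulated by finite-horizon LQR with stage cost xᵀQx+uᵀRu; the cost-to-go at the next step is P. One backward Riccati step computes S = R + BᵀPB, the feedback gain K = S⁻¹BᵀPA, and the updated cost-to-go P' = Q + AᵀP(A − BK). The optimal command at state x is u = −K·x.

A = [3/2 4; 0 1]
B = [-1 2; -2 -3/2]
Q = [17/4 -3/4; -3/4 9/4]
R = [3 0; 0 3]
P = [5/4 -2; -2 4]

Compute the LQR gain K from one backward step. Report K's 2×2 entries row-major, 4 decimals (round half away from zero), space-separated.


BᵀP = [2.7500 -6.0000; 5.5000 -10.0000]
S = R + BᵀPB = [3 0; 0 3] + [9.2500 14.5000; 14.5000 26.0000] = [12.2500 14.5000; 14.5000 29.0000]
BᵀPA = [4.1250 5.0000; 8.2500 12.0000]
K = S⁻¹·BᵀPA = [0.0000 -0.2000; 0.2845 0.5138]
A−BK = [0.9310 2.7724; 0.4267 1.3707]
AᵀP(A−BK) = [0.4655 1.0862; 1.0862 2.8345]
P' = Q + AᵀP(A−BK) = [4.7155 0.3362; 0.3362 5.0845]
tr(P') = 9.8000

0.0000 -0.2000 0.2845 0.5138


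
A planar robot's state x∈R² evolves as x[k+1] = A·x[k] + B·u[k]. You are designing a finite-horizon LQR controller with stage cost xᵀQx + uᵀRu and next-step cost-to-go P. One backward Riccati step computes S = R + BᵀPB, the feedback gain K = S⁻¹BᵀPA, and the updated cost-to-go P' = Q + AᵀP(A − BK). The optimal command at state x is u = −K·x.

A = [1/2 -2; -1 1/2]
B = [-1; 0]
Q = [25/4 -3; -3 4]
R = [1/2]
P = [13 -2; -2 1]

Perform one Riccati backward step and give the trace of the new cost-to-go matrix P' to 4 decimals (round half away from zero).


13.3981

BᵀP = [-13.0000 2.0000]
S = R + BᵀPB = [1/2] + [13.0000] = [13.5000]
BᵀPA = [-8.5000 27.0000]
K = S⁻¹·BᵀPA = [-0.6296 2.0000]
A−BK = [-0.1296 0.0000; -1.0000 0.5000]
AᵀP(A−BK) = [0.8981 -1.0000; -1.0000 2.2500]
P' = Q + AᵀP(A−BK) = [7.1481 -4.0000; -4.0000 6.2500]
tr(P') = 13.3981


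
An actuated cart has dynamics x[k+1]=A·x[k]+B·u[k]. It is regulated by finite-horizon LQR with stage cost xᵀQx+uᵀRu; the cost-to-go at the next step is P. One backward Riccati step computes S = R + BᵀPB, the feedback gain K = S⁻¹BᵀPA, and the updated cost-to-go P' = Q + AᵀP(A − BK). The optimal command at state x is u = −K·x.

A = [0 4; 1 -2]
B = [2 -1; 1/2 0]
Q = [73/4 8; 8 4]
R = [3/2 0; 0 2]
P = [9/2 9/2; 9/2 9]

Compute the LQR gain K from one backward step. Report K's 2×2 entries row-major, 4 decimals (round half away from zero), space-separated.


BᵀP = [11.2500 13.5000; -4.5000 -4.5000]
S = R + BᵀPB = [3/2 0; 0 2] + [29.2500 -11.2500; -11.2500 4.5000] = [30.7500 -11.2500; -11.2500 6.5000]
BᵀPA = [13.5000 18.0000; -4.5000 -9.0000]
K = S⁻¹·BᵀPA = [0.5064 0.2148; 0.1841 -1.0128]
A−BK = [-0.8286 2.5575; 0.7468 -2.1074]
AᵀP(A−BK) = [2.9923 -7.4578; -7.4578 23.0179]
P' = Q + AᵀP(A−BK) = [21.2423 0.5422; 0.5422 27.0179]
tr(P') = 48.2602

0.5064 0.2148 0.1841 -1.0128


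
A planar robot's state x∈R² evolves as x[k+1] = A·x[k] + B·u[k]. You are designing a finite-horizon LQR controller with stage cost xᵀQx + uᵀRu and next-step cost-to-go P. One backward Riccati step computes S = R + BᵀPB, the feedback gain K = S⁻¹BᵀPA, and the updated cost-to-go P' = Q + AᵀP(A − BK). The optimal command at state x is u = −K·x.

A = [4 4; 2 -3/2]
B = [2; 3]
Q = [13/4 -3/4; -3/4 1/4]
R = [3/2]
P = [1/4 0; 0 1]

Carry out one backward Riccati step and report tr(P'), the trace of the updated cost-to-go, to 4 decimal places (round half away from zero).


BᵀP = [0.5000 3.0000]
S = R + BᵀPB = [3/2] + [10.0000] = [11.5000]
BᵀPA = [8.0000 -2.5000]
K = S⁻¹·BᵀPA = [0.6957 -0.2174]
A−BK = [2.6087 4.4348; -0.0870 -0.8478]
AᵀP(A−BK) = [2.4348 2.7391; 2.7391 5.7065]
P' = Q + AᵀP(A−BK) = [5.6848 1.9891; 1.9891 5.9565]
tr(P') = 11.6413

11.6413


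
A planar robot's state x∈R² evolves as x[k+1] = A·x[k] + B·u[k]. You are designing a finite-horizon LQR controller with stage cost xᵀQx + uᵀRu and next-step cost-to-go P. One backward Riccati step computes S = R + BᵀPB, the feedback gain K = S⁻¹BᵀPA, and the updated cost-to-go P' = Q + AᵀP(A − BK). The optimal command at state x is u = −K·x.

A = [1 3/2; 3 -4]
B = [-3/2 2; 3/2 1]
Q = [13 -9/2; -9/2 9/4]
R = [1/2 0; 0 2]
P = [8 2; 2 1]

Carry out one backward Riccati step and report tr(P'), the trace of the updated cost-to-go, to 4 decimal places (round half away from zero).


BᵀP = [-9.0000 -1.5000; 18.0000 5.0000]
S = R + BᵀPB = [1/2 0; 0 2] + [11.2500 -19.5000; -19.5000 41.0000] = [11.7500 -19.5000; -19.5000 43.0000]
BᵀPA = [-13.5000 -7.5000; 33.0000 7.0000]
K = S⁻¹·BᵀPA = [0.5040 -1.4880; 0.9960 -0.5120]
A−BK = [-0.2360 0.2920; 1.2480 -1.2560]
AᵀP(A−BK) = [2.9360 -2.1920; -2.1920 2.4240]
P' = Q + AᵀP(A−BK) = [15.9360 -6.6920; -6.6920 4.6740]
tr(P') = 20.6100

20.6100


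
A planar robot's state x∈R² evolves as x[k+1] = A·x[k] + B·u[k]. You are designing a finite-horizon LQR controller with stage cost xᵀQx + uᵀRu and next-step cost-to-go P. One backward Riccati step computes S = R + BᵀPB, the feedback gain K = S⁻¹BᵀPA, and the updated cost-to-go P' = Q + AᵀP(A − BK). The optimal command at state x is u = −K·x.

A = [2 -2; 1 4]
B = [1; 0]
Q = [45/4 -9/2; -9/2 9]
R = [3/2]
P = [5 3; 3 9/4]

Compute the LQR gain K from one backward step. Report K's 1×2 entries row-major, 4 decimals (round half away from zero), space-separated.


2.0000 0.3077

BᵀP = [5.0000 3.0000]
S = R + BᵀPB = [3/2] + [5.0000] = [6.5000]
BᵀPA = [13.0000 2.0000]
K = S⁻¹·BᵀPA = [2.0000 0.3077]
A−BK = [0.0000 -2.3077; 1.0000 4.0000]
AᵀP(A−BK) = [8.2500 3.0000; 3.0000 7.3846]
P' = Q + AᵀP(A−BK) = [19.5000 -1.5000; -1.5000 16.3846]
tr(P') = 35.8846


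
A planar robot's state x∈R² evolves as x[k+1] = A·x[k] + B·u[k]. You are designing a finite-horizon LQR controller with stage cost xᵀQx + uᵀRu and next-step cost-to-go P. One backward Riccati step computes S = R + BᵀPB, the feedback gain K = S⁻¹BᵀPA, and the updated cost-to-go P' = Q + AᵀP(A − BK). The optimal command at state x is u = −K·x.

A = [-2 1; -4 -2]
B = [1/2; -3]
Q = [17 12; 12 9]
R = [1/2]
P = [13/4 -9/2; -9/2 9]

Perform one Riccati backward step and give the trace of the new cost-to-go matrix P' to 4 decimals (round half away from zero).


33.1298

BᵀP = [15.1250 -29.2500]
S = R + BᵀPB = [1/2] + [95.3125] = [95.8125]
BᵀPA = [86.7500 73.6250]
K = S⁻¹·BᵀPA = [0.9054 0.7684]
A−BK = [-2.4527 0.6158; -1.2838 0.3053]
AᵀP(A−BK) = [6.4553 -1.1611; -1.1611 0.6745]
P' = Q + AᵀP(A−BK) = [23.4553 10.8389; 10.8389 9.6745]
tr(P') = 33.1298


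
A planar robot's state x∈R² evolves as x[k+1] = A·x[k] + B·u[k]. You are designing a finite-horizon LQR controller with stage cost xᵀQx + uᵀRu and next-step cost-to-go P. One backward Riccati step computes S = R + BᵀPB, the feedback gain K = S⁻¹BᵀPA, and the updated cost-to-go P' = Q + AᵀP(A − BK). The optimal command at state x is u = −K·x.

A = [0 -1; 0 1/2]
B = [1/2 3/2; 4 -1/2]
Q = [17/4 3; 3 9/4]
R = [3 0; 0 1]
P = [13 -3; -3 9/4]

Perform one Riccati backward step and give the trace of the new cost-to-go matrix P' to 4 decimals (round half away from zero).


BᵀP = [-5.5000 7.5000; 21.0000 -5.6250]
S = R + BᵀPB = [3 0; 0 1] + [27.2500 -12.0000; -12.0000 34.3125] = [30.2500 -12.0000; -12.0000 35.3125]
BᵀPA = [0.0000 9.2500; 0.0000 -23.8125]
K = S⁻¹·BᵀPA = [0.0000 0.0442; 0.0000 -0.6593]
A−BK = [0.0000 -0.0332; 0.0000 -0.0066]
AᵀP(A−BK) = [0.0000 0.0000; 0.0000 0.4536]
P' = Q + AᵀP(A−BK) = [4.2500 3.0000; 3.0000 2.7036]
tr(P') = 6.9536

6.9536


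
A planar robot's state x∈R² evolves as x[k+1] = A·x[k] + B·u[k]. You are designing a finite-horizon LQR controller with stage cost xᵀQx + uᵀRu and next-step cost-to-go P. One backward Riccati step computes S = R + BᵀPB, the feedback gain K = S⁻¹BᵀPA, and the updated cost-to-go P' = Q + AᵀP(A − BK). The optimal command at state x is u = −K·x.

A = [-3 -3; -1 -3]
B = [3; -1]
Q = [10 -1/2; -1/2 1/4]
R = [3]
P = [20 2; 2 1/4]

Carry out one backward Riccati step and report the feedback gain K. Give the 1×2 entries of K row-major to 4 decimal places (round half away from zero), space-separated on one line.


-1.0496 -1.1168

BᵀP = [58.0000 5.7500]
S = R + BᵀPB = [3] + [168.2500] = [171.2500]
BᵀPA = [-179.7500 -191.2500]
K = S⁻¹·BᵀPA = [-1.0496 -1.1168]
A−BK = [0.1489 0.3504; -2.0496 -4.1168]
AᵀP(A−BK) = [3.5781 4.0073; 4.0073 4.6642]
P' = Q + AᵀP(A−BK) = [13.5781 3.5073; 3.5073 4.9142]
tr(P') = 18.4923


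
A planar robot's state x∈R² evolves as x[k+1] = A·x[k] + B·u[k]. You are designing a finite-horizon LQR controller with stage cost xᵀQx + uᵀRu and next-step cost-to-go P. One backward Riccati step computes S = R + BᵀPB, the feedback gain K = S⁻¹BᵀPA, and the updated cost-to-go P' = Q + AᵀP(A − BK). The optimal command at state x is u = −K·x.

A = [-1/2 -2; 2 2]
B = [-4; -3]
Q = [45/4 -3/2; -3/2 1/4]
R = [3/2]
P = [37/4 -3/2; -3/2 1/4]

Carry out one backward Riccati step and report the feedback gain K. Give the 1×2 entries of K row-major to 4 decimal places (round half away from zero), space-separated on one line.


0.2311 0.6523

BᵀP = [-32.5000 5.2500]
S = R + BᵀPB = [3/2] + [114.2500] = [115.7500]
BᵀPA = [26.7500 75.5000]
K = S⁻¹·BᵀPA = [0.2311 0.6523]
A−BK = [0.4244 0.6091; 2.6933 3.9568]
AᵀP(A−BK) = [0.1305 0.3018; 0.3018 0.7538]
P' = Q + AᵀP(A−BK) = [11.3805 -1.1982; -1.1982 1.0038]
tr(P') = 12.3843


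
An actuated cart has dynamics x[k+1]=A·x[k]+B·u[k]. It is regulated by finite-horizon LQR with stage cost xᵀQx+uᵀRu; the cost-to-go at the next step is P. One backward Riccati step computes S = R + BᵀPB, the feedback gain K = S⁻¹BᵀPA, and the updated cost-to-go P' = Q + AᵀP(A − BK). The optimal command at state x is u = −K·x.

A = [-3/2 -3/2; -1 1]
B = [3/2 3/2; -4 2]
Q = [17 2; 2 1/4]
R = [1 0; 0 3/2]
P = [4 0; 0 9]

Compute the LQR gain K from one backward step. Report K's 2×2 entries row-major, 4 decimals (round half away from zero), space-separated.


BᵀP = [6.0000 -36.0000; 6.0000 18.0000]
S = R + BᵀPB = [1 0; 0 3/2] + [153.0000 -63.0000; -63.0000 45.0000] = [154.0000 -63.0000; -63.0000 46.5000]
BᵀPA = [27.0000 -45.0000; -27.0000 9.0000]
K = S⁻¹·BᵀPA = [-0.1396 -0.4779; -0.7697 -0.4539]
A−BK = [-0.1360 -0.1022; -0.0188 -0.0038]
AᵀP(A−BK) = [0.9854 0.6471; 0.6471 0.5794]
P' = Q + AᵀP(A−BK) = [17.9854 2.6471; 2.6471 0.8294]
tr(P') = 18.8148

-0.1396 -0.4779 -0.7697 -0.4539


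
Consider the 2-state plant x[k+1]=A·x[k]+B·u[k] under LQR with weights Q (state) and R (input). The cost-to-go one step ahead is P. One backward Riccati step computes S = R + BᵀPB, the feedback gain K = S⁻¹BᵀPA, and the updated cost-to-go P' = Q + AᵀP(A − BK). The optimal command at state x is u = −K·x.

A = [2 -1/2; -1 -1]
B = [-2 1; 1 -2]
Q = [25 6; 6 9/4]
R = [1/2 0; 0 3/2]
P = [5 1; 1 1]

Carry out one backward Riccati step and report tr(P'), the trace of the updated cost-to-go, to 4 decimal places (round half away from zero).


28.4653

BᵀP = [-9.0000 -1.0000; 3.0000 -1.0000]
S = R + BᵀPB = [1/2 0; 0 3/2] + [17.0000 -7.0000; -7.0000 5.0000] = [17.5000 -7.0000; -7.0000 6.5000]
BᵀPA = [-17.0000 5.5000; 7.0000 -0.5000]
K = S⁻¹·BᵀPA = [-0.9498 0.4981; 0.0541 0.4595]
A−BK = [0.0463 0.0367; 0.0579 -0.5792]
AᵀP(A−BK) = [0.4749 -0.2490; -0.2490 0.7403]
P' = Q + AᵀP(A−BK) = [25.4749 5.7510; 5.7510 2.9903]
tr(P') = 28.4653


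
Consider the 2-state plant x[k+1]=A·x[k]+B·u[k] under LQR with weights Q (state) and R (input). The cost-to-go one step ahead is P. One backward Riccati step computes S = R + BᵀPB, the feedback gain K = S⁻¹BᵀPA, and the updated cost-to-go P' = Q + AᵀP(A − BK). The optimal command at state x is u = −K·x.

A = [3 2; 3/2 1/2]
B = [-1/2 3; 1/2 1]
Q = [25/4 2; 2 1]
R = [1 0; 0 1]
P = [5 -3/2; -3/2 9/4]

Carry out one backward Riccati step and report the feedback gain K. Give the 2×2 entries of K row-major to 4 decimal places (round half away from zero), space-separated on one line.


0.2578 -0.1871 0.9976 0.6217

BᵀP = [-3.2500 1.8750; 13.5000 -2.2500]
S = R + BᵀPB = [1 0; 0 1] + [2.5625 -7.8750; -7.8750 38.2500] = [3.5625 -7.8750; -7.8750 39.2500]
BᵀPA = [-6.9375 -5.5625; 37.1250 25.8750]
K = S⁻¹·BᵀPA = [0.2578 -0.1871; 0.9976 0.6217]
A−BK = [0.1361 0.0414; 0.3735 -0.0281]
AᵀP(A−BK) = [1.3157 0.5590; 0.5590 0.4353]
P' = Q + AᵀP(A−BK) = [7.5657 2.5590; 2.5590 1.4353]
tr(P') = 9.0010


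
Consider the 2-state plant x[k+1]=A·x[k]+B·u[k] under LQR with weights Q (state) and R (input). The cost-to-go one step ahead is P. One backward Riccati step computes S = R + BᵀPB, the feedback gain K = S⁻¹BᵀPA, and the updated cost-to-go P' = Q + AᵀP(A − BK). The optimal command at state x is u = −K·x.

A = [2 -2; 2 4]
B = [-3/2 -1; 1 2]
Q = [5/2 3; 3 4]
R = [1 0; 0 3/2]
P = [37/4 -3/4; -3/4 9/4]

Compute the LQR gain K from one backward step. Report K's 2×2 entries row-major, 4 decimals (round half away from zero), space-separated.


BᵀP = [-14.6250 3.3750; -10.7500 5.2500]
S = R + BᵀPB = [1 0; 0 3/2] + [25.3125 21.3750; 21.3750 21.2500] = [26.3125 21.3750; 21.3750 22.7500]
BᵀPA = [-22.5000 42.7500; -11.0000 42.5000]
K = S⁻¹·BᵀPA = [-1.9528 0.4525; 1.3513 1.4430]
A−BK = [0.4221 0.1217; 1.2503 0.6615]
AᵀP(A−BK) = [10.9257 4.0538; 4.0538 4.3290]
P' = Q + AᵀP(A−BK) = [13.4257 7.0538; 7.0538 8.3290]
tr(P') = 21.7547

-1.9528 0.4525 1.3513 1.4430


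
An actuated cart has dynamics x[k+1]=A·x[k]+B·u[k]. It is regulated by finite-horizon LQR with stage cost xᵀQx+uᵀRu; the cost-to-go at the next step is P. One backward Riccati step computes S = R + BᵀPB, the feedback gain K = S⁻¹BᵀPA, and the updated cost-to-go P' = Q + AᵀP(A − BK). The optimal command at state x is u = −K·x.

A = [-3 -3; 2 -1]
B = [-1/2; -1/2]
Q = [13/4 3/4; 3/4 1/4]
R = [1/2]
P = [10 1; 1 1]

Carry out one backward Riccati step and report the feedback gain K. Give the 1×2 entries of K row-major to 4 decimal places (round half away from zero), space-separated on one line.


3.8667 4.6667

BᵀP = [-5.5000 -1.0000]
S = R + BᵀPB = [1/2] + [3.2500] = [3.7500]
BᵀPA = [14.5000 17.5000]
K = S⁻¹·BᵀPA = [3.8667 4.6667]
A−BK = [-1.0667 -0.6667; 3.9333 1.3333]
AᵀP(A−BK) = [25.9333 17.3333; 17.3333 15.3333]
P' = Q + AᵀP(A−BK) = [29.1833 18.0833; 18.0833 15.5833]
tr(P') = 44.7667


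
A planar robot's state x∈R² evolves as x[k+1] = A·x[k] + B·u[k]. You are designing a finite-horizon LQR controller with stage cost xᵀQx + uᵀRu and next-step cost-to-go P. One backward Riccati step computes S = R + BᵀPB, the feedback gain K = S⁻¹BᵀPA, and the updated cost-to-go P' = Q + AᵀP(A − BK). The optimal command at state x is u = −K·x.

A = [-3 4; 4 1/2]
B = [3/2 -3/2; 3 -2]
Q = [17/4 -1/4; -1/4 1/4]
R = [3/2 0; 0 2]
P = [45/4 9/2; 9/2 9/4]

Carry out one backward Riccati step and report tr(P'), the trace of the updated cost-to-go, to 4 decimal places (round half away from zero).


BᵀP = [30.3750 13.5000; -25.8750 -11.2500]
S = R + BᵀPB = [3/2 0; 0 2] + [86.0625 -72.5625; -72.5625 61.3125] = [87.5625 -72.5625; -72.5625 63.3125]
BᵀPA = [-37.1250 128.2500; 32.6250 -109.1250]
K = S⁻¹·BᵀPA = [0.0606 0.7234; 0.5848 -0.8945]
A−BK = [-2.2138 1.5731; 4.9877 -3.4592]
AᵀP(A−BK) = [12.4222 -9.2106; -9.2106 8.1738]
P' = Q + AᵀP(A−BK) = [16.6722 -9.4606; -9.4606 8.4238]
tr(P') = 25.0960

25.0960


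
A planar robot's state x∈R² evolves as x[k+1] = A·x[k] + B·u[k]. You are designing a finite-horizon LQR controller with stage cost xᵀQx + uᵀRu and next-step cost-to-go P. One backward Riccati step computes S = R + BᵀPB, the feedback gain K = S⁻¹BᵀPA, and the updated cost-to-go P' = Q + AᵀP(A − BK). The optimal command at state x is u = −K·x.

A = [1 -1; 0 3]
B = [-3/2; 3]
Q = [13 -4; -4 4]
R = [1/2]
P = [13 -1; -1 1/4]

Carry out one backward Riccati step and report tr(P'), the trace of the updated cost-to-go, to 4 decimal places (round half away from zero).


18.0351

BᵀP = [-22.5000 2.2500]
S = R + BᵀPB = [1/2] + [40.5000] = [41.0000]
BᵀPA = [-22.5000 29.2500]
K = S⁻¹·BᵀPA = [-0.5488 0.7134]
A−BK = [0.1768 0.0701; 1.6463 0.8598]
AᵀP(A−BK) = [0.6524 0.0518; 0.0518 0.3826]
P' = Q + AᵀP(A−BK) = [13.6524 -3.9482; -3.9482 4.3826]
tr(P') = 18.0351


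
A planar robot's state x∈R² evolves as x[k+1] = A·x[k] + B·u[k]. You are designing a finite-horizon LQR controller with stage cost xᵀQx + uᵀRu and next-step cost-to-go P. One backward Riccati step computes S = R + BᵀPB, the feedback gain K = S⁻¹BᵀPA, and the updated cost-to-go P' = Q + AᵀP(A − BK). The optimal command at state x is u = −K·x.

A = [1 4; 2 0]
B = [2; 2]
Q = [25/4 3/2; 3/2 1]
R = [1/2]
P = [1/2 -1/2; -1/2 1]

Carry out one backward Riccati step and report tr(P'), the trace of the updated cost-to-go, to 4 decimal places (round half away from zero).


BᵀP = [0.0000 1.0000]
S = R + BᵀPB = [1/2] + [2.0000] = [2.5000]
BᵀPA = [2.0000 0.0000]
K = S⁻¹·BᵀPA = [0.8000 0.0000]
A−BK = [-0.6000 4.0000; 0.4000 0.0000]
AᵀP(A−BK) = [0.9000 -2.0000; -2.0000 8.0000]
P' = Q + AᵀP(A−BK) = [7.1500 -0.5000; -0.5000 9.0000]
tr(P') = 16.1500

16.1500


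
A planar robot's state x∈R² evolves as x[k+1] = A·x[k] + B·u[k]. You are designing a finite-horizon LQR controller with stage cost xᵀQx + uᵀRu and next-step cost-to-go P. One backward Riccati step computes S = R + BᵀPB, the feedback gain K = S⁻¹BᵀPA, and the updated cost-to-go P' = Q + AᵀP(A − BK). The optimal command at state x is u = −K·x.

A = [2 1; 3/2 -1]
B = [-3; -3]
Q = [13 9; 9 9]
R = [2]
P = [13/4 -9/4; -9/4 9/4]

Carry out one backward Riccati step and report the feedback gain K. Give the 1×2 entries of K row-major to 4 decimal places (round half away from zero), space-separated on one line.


BᵀP = [-3.0000 0.0000]
S = R + BᵀPB = [2] + [9.0000] = [11.0000]
BᵀPA = [-6.0000 -3.0000]
K = S⁻¹·BᵀPA = [-0.5455 -0.2727]
A−BK = [0.3636 0.1818; -0.1364 -1.8182]
AᵀP(A−BK) = [1.2898 2.6136; 2.6136 9.1818]
P' = Q + AᵀP(A−BK) = [14.2898 11.6136; 11.6136 18.1818]
tr(P') = 32.4716

-0.5455 -0.2727


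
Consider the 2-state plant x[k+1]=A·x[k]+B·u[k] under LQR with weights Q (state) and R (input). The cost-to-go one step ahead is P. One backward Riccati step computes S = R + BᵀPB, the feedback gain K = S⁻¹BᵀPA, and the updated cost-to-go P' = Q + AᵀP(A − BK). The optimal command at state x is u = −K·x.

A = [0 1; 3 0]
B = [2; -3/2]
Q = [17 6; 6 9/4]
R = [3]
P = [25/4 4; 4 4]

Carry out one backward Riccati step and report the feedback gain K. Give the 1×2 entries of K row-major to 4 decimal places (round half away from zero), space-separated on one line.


BᵀP = [6.5000 2.0000]
S = R + BᵀPB = [3] + [10.0000] = [13.0000]
BᵀPA = [6.0000 6.5000]
K = S⁻¹·BᵀPA = [0.4615 0.5000]
A−BK = [-0.9231 0.0000; 3.6923 0.7500]
AᵀP(A−BK) = [33.2308 9.0000; 9.0000 3.0000]
P' = Q + AᵀP(A−BK) = [50.2308 15.0000; 15.0000 5.2500]
tr(P') = 55.4808

0.4615 0.5000


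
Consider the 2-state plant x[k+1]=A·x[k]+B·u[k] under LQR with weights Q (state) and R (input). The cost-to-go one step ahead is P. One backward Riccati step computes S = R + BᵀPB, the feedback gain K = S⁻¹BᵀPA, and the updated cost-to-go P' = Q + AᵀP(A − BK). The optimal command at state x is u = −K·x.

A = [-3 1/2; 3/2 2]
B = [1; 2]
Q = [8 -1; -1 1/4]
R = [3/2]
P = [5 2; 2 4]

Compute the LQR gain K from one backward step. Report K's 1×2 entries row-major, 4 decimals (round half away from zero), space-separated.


BᵀP = [9.0000 10.0000]
S = R + BᵀPB = [3/2] + [29.0000] = [30.5000]
BᵀPA = [-12.0000 24.5000]
K = S⁻¹·BᵀPA = [-0.3934 0.8033]
A−BK = [-2.6066 -0.3033; 2.2869 0.3934]
AᵀP(A−BK) = [31.2787 3.6393; 3.6393 1.5697]
P' = Q + AᵀP(A−BK) = [39.2787 2.6393; 2.6393 1.8197]
tr(P') = 41.0984

-0.3934 0.8033


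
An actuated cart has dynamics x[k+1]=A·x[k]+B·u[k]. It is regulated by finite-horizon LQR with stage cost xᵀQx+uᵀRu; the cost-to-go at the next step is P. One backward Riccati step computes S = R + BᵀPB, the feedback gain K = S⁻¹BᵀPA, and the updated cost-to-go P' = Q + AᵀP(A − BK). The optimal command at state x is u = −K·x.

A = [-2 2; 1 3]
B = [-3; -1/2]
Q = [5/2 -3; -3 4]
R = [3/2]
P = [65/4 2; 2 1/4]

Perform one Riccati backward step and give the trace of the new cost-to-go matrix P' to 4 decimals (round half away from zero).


7.9807

BᵀP = [-49.7500 -6.1250]
S = R + BᵀPB = [3/2] + [152.3125] = [153.8125]
BᵀPA = [93.3750 -117.8750]
K = S⁻¹·BᵀPA = [0.6071 -0.7664]
A−BK = [-0.1788 -0.2991; 1.3035 2.6168]
AᵀP(A−BK) = [0.5648 -0.6916; -0.6916 0.9159]
P' = Q + AᵀP(A−BK) = [3.0648 -3.6916; -3.6916 4.9159]
tr(P') = 7.9807


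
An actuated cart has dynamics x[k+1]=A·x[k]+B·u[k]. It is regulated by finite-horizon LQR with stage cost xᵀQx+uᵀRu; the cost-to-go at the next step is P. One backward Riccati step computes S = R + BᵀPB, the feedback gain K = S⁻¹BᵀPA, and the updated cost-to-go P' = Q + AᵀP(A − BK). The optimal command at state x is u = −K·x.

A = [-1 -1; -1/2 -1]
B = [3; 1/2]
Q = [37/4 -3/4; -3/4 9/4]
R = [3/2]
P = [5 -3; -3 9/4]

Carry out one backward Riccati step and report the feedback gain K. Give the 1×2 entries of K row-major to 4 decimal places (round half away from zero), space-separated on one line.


-0.2512 -0.1478

BᵀP = [13.5000 -7.8750]
S = R + BᵀPB = [3/2] + [36.5625] = [38.0625]
BᵀPA = [-9.5625 -5.6250]
K = S⁻¹·BᵀPA = [-0.2512 -0.1478]
A−BK = [-0.2463 -0.5567; -0.3744 -0.9261]
AᵀP(A−BK) = [0.1601 0.2118; 0.2118 0.4187]
P' = Q + AᵀP(A−BK) = [9.4101 -0.5382; -0.5382 2.6687]
tr(P') = 12.0788


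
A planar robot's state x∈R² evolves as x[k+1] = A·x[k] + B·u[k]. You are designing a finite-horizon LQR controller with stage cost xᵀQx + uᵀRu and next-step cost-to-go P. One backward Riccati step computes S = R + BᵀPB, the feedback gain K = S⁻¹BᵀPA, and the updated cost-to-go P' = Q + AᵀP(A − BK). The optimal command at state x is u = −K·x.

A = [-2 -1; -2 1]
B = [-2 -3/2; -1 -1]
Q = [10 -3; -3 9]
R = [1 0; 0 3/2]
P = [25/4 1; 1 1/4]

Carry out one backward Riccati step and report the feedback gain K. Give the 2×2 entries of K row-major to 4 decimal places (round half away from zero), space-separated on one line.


0.7476 0.2798 0.3949 0.1238

BᵀP = [-13.5000 -2.2500; -10.3750 -1.7500]
S = R + BᵀPB = [1 0; 0 3/2] + [29.2500 22.5000; 22.5000 17.3125] = [30.2500 22.5000; 22.5000 18.8125]
BᵀPA = [31.5000 11.2500; 24.2500 8.6250]
K = S⁻¹·BᵀPA = [0.7476 0.2798; 0.3949 0.1238]
A−BK = [0.0875 -0.2547; -0.8575 1.4036]
AᵀP(A−BK) = [0.8744 0.1835; 0.1835 0.2843]
P' = Q + AᵀP(A−BK) = [10.8744 -2.8165; -2.8165 9.2843]
tr(P') = 20.1587


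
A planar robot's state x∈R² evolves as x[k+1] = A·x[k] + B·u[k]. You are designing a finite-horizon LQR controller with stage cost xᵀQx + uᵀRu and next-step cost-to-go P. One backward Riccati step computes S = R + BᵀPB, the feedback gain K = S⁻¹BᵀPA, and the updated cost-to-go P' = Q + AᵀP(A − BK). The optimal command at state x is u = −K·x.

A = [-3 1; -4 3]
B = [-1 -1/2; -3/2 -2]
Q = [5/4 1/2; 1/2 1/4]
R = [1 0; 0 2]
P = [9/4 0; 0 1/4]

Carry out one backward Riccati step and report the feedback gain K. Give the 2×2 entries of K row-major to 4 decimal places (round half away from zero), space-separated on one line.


1.9185 -0.7055 0.4990 -0.3655

BᵀP = [-2.2500 -0.3750; -1.1250 -0.5000]
S = R + BᵀPB = [1 0; 0 2] + [2.8125 1.8750; 1.8750 1.5625] = [3.8125 1.8750; 1.8750 3.5625]
BᵀPA = [8.2500 -3.3750; 5.3750 -2.6250]
K = S⁻¹·BᵀPA = [1.9185 -0.7055; 0.4990 -0.3655]
A−BK = [-0.8320 0.1118; -0.1242 1.2107]
AᵀP(A−BK) = [5.7400 -1.9651; -1.9651 1.1595]
P' = Q + AᵀP(A−BK) = [6.9900 -1.4651; -1.4651 1.4095]
tr(P') = 8.3995


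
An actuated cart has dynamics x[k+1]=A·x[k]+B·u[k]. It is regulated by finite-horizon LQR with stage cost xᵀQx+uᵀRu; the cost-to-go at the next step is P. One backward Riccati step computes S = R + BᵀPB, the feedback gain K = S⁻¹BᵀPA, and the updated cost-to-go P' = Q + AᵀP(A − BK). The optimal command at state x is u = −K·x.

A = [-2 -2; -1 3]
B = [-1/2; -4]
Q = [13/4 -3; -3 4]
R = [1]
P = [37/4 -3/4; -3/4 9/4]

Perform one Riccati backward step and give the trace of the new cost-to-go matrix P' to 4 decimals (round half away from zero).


91.7698

BᵀP = [-1.6250 -8.6250]
S = R + BᵀPB = [1] + [35.3125] = [36.3125]
BᵀPA = [11.8750 -22.6250]
K = S⁻¹·BᵀPA = [0.3270 -0.6231]
A−BK = [-1.8365 -2.3115; 0.3081 0.5077]
AᵀP(A−BK) = [32.3666 40.6489; 40.6489 52.1532]
P' = Q + AᵀP(A−BK) = [35.6166 37.6489; 37.6489 56.1532]
tr(P') = 91.7698


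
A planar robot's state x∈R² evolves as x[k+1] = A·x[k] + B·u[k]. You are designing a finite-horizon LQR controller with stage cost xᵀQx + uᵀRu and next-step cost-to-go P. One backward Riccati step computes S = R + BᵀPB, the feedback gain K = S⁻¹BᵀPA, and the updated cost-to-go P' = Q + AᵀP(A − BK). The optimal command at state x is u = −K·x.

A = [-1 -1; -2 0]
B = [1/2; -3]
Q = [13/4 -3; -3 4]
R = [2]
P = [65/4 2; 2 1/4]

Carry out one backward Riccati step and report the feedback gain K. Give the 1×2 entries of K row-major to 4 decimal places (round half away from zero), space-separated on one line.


BᵀP = [2.1250 0.2500]
S = R + BᵀPB = [2] + [0.3125] = [2.3125]
BᵀPA = [-2.6250 -2.1250]
K = S⁻¹·BᵀPA = [-1.1351 -0.9189]
A−BK = [-0.4324 -0.5405; -5.4054 -2.7568]
AᵀP(A−BK) = [22.2703 17.8378; 17.8378 14.2973]
P' = Q + AᵀP(A−BK) = [25.5203 14.8378; 14.8378 18.2973]
tr(P') = 43.8176

-1.1351 -0.9189
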